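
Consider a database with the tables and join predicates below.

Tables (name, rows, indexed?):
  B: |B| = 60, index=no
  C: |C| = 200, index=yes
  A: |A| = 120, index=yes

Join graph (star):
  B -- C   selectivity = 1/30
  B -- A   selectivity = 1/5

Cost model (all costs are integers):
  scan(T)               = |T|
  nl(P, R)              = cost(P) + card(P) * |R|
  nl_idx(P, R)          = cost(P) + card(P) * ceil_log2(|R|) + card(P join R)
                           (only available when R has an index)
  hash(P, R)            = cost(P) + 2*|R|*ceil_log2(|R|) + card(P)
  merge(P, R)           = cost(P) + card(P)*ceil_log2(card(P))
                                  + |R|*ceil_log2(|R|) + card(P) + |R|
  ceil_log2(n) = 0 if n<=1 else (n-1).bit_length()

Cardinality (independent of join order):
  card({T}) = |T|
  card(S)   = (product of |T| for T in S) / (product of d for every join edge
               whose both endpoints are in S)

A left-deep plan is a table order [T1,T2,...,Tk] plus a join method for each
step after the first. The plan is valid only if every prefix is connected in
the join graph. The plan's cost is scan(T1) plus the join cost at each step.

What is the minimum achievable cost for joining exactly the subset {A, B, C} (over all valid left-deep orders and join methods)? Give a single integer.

Selinger DP over subsets of {A,B,C}:
  {B}: scan cost=60, card=60
  {C}: scan cost=200, card=200
  {A}: scan cost=120, card=120
  {BC}: card=400; try (C,nl_idx)→940, (B,hash)→1120, (C,merge)→2280, (B,merge)→2420, (C,hash)→3320, (C,nl)→12060 …(+1); best=940 via (C,nl_idx)
  {AB}: card=1440; try (B,hash)→960, (A,merge)→1440, (B,merge)→1500, (A,hash)→1800, (A,nl_idx)→1920, (A,nl)→7260 …(+1); best=960 via (B,hash)
  {ABC}: card=9600; try (A,hash)→3020, (C,hash)→5600, (A,merge)→5900, (A,nl_idx)→13340, (C,merge)→20040, (C,nl_idx)→22080 …(+2); best=3020 via (A,hash)

3020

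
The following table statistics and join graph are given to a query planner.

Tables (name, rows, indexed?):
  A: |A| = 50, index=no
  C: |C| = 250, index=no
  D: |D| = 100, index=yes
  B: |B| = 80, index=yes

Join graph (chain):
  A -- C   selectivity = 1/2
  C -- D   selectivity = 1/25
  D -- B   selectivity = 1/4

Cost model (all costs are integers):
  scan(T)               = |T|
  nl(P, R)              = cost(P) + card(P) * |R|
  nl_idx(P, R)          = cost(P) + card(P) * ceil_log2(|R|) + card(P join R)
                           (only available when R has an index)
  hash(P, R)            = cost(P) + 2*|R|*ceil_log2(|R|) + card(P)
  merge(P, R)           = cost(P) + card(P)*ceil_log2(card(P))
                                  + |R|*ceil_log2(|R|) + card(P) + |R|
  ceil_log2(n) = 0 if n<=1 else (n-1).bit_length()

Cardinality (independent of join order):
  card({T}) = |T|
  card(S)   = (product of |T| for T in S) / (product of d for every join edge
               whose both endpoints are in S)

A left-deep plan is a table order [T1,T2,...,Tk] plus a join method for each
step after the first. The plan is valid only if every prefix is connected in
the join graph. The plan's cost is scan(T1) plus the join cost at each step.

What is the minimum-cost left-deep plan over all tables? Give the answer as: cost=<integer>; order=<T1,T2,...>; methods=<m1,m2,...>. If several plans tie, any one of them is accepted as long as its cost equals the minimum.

cost=24620; order=C,D,B,A; methods=hash,hash,hash

Selinger DP (subsets sized 1..n):
  {A}: scan cost=50, card=50
  {C}: scan cost=250, card=250
  {D}: scan cost=100, card=100
  {B}: scan cost=80, card=80
  {AC}: card=6250; try (A,hash)→1100, (C,merge)→2650, (A,merge)→2850, (C,hash)→4100, (C,nl)→12550, (A,nl)→12750; best=1100 via (A,hash)
  {CD}: card=1000; try (D,hash)→1900, (D,nl_idx)→3000, (C,merge)→3150, (D,merge)→3300, (C,hash)→4200, (C,nl)→25100 …(+1); best=1900 via (D,hash)
  {BD}: card=2000; try (B,hash)→1320, (D,merge)→1520, (B,merge)→1540, (D,hash)→1560, (D,nl_idx)→2640, (B,nl_idx)→2800 …(+2); best=1320 via (B,hash)
  {ACD}: card=25000; try (A,hash)→3500, (D,hash)→8750, (A,merge)→13250, (A,nl)→51900, (D,nl_idx)→69850, (D,merge)→89400 …(+1); best=3500 via (A,hash)
  {BCD}: card=20000; try (B,hash)→4020, (C,hash)→7320, (B,merge)→13540, (C,merge)→27570, (B,nl_idx)→28900, (B,nl)→81900 …(+1); best=4020 via (B,hash)
  {ABCD}: card=500000; try (A,hash)→24620, (B,hash)→29620, (A,merge)→324370, (B,merge)→404140, (B,nl_idx)→678500, (A,nl)→1004020 …(+1); best=24620 via (A,hash)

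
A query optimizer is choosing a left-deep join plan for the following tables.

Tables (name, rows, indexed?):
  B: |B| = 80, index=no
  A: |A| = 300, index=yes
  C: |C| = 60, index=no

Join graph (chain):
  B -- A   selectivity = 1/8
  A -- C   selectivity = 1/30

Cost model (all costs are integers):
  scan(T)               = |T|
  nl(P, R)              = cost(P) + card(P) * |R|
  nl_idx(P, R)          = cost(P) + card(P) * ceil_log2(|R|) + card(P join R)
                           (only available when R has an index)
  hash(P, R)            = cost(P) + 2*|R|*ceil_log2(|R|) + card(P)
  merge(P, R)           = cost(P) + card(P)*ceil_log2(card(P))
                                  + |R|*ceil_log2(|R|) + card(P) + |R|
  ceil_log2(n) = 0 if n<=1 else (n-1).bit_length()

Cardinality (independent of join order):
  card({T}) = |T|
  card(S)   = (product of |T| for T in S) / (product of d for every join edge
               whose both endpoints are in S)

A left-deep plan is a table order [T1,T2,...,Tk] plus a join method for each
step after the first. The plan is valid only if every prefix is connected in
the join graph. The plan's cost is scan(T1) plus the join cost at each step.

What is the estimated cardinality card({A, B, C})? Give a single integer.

6000

Tables in S: A(300), B(80), C(60)
Edges inside S: B-A(d=8), A-C(d=30)
numerator = 300 * 80 * 60 = 1440000
denominator = 8 * 30 = 240
card(S) = 1440000 / 240 = 6000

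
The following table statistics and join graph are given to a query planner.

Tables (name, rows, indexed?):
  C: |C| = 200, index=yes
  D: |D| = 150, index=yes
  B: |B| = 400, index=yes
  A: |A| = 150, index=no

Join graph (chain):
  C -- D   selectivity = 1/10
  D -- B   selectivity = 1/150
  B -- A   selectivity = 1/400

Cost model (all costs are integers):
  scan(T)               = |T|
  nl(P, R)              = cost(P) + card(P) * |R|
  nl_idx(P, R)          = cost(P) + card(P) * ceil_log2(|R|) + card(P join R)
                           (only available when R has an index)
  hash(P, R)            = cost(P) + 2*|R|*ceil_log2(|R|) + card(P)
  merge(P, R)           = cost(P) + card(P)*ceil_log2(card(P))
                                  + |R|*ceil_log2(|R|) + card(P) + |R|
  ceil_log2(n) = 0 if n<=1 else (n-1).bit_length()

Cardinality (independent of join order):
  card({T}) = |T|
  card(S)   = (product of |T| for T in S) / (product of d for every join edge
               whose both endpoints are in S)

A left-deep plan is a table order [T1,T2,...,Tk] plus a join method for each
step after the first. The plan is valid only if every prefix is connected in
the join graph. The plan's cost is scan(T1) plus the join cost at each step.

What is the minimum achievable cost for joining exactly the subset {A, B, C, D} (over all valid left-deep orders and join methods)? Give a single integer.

Selinger DP over subsets of {A,B,C,D}:
  {C}: scan cost=200, card=200
  {D}: scan cost=150, card=150
  {B}: scan cost=400, card=400
  {A}: scan cost=150, card=150
  {CD}: card=3000; try (D,hash)→2800, (C,merge)→3300, (D,merge)→3350, (C,hash)→3500, (C,nl_idx)→4350, (D,nl_idx)→4800 …(+2); best=2800 via (D,hash)
  {BD}: card=400; try (B,nl_idx)→1900, (D,hash)→3200, (D,nl_idx)→4000, (B,merge)→5500, (D,merge)→5750, (B,hash)→7500 …(+2); best=1900 via (B,nl_idx)
  {AB}: card=150; try (B,nl_idx)→1650, (A,hash)→3200, (B,merge)→5500, (A,merge)→5750, (B,hash)→7500, (B,nl)→60150 …(+1); best=1650 via (B,nl_idx)
  {BCD}: card=8000; try (C,hash)→5500, (C,merge)→7700, (B,hash)→13000, (C,nl_idx)→13100, (B,nl_idx)→37800, (B,merge)→45800 …(+2); best=5500 via (C,hash)
  {ABD}: card=150; try (D,nl_idx)→3000, (D,hash)→4200, (D,merge)→4350, (A,hash)→4700, (A,merge)→7250, (D,nl)→24150 …(+1); best=3000 via (D,nl_idx)
  {ABCD}: card=3000; try (C,merge)→6150, (C,hash)→6350, (C,nl_idx)→7200, (A,hash)→15900, (C,nl)→33000, (A,merge)→118850 …(+1); best=6150 via (C,merge)

6150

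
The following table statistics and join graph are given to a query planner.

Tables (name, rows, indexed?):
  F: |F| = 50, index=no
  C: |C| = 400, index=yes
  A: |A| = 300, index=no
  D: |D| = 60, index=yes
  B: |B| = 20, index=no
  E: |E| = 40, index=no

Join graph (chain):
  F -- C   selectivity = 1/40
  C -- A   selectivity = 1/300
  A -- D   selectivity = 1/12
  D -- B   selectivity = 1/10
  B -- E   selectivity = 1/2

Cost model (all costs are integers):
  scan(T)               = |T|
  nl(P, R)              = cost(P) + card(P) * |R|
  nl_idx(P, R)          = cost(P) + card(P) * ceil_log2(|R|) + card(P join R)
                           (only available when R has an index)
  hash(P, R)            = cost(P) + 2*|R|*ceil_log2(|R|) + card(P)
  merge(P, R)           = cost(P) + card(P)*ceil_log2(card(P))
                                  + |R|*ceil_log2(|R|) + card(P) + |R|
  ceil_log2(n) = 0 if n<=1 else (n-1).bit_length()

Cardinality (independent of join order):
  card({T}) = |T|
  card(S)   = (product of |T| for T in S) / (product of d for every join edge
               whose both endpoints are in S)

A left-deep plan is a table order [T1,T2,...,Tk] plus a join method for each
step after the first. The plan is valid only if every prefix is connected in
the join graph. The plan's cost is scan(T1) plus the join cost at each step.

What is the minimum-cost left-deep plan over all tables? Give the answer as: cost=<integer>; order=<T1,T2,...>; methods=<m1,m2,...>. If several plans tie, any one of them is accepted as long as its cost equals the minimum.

cost=13800; order=A,C,F,D,B,E; methods=nl_idx,hash,hash,hash,hash

Selinger DP (subsets sized 1..n):
  {F}: scan cost=50, card=50
  {C}: scan cost=400, card=400
  {A}: scan cost=300, card=300
  {D}: scan cost=60, card=60
  {B}: scan cost=20, card=20
  {E}: scan cost=40, card=40
  {CF}: card=500; try (C,nl_idx)→1000, (F,hash)→1400, (C,merge)→4400, (F,merge)→4750, (C,hash)→7300, (C,nl)→20050 …(+1); best=1000 via (C,nl_idx)
  {AC}: card=400; try (C,nl_idx)→3400, (A,hash)→6200, (C,merge)→7300, (A,merge)→7400, (C,hash)→7800, (C,nl)→120300 …(+1); best=3400 via (C,nl_idx)
  {AD}: card=1500; try (D,hash)→1320, (A,merge)→3480, (D,nl_idx)→3600, (D,merge)→3720, (A,hash)→5520, (A,nl)→18060 …(+1); best=1320 via (D,hash)
  {BD}: card=120; try (D,nl_idx)→260, (B,hash)→320, (D,merge)→560, (B,merge)→600, (D,hash)→760, (D,nl)→1220 …(+1); best=260 via (D,nl_idx)
  {BE}: card=400; try (B,hash)→280, (E,merge)→420, (B,merge)→440, (E,hash)→520, (E,nl)→820, (B,nl)→840; best=280 via (B,hash)
  {ACF}: card=500; try (F,hash)→4400, (A,hash)→6900, (F,merge)→7750, (A,merge)→9000, (F,nl)→23400, (A,nl)→151000; best=4400 via (F,hash)
  {ACD}: card=2000; try (D,hash)→4520, (D,nl_idx)→7800, (D,merge)→7820, (C,hash)→10020, (C,nl_idx)→16820, (C,merge)→23320 …(+2); best=4520 via (D,hash)
  {ABD}: card=3000; try (B,hash)→3020, (A,merge)→4220, (A,hash)→5780, (B,merge)→19440, (B,nl)→31320, (A,nl)→36260; best=3020 via (B,hash)
  {BDE}: card=2400; try (E,hash)→860, (D,hash)→1400, (E,merge)→1500, (D,merge)→4700, (E,nl)→5060, (D,nl_idx)→5080 …(+1); best=860 via (E,hash)
  {ACDF}: card=2500; try (D,hash)→5620, (F,hash)→7120, (D,merge)→9820, (D,nl_idx)→9900, (F,merge)→28870, (D,nl)→34400 …(+1); best=5620 via (D,hash)
  {ABCD}: card=4000; try (B,hash)→6720, (C,hash)→13220, (B,merge)→28640, (C,nl_idx)→34020, (B,nl)→44520, (C,merge)→46020 …(+1); best=6720 via (B,hash)
  {ABDE}: card=60000; try (E,hash)→6500, (A,hash)→8660, (A,merge)→35060, (E,merge)→42300, (E,nl)→123020, (A,nl)→720860; best=6500 via (E,hash)
  {ABCDF}: card=5000; try (B,hash)→8320, (F,hash)→11320, (B,merge)→38240, (B,nl)→55620, (F,merge)→59070, (F,nl)→206720; best=8320 via (B,hash)
  {ABCDE}: card=80000; try (E,hash)→11200, (E,merge)→59000, (C,hash)→73700, (E,nl)→166720, (C,nl_idx)→626500, (C,merge)→1030500 …(+1); best=11200 via (E,hash)
  {ABCDEF}: card=100000; try (E,hash)→13800, (E,merge)→78600, (F,hash)→91800, (E,nl)→208320, (F,merge)→1451550, (F,nl)→4011200; best=13800 via (E,hash)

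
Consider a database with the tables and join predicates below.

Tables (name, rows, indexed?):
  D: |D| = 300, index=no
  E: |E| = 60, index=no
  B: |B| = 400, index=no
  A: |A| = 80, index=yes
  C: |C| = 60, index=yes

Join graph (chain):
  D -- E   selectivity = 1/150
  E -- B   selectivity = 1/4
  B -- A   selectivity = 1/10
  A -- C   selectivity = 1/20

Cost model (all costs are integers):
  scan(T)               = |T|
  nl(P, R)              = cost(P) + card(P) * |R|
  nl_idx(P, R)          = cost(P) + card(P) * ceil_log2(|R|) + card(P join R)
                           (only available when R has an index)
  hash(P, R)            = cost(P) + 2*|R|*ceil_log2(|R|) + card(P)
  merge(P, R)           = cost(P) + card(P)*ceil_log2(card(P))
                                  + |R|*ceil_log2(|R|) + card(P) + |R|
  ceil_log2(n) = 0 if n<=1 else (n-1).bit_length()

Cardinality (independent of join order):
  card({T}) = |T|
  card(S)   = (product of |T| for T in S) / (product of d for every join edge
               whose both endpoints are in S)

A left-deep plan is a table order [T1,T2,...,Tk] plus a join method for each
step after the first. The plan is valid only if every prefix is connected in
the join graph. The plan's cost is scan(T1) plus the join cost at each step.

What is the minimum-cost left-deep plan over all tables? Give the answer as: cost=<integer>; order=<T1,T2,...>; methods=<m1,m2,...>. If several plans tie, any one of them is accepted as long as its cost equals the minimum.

cost=116120; order=D,E,B,A,C; methods=hash,merge,hash,hash

Selinger DP (subsets sized 1..n):
  {D}: scan cost=300, card=300
  {E}: scan cost=60, card=60
  {B}: scan cost=400, card=400
  {A}: scan cost=80, card=80
  {C}: scan cost=60, card=60
  {DE}: card=120; try (E,hash)→1320, (D,merge)→3480, (E,merge)→3720, (D,hash)→5520, (D,nl)→18060, (E,nl)→18300; best=1320 via (E,hash)
  {BE}: card=6000; try (E,hash)→1520, (B,merge)→4480, (E,merge)→4820, (B,hash)→7320, (B,nl)→24060, (E,nl)→24400; best=1520 via (E,hash)
  {AB}: card=3200; try (A,hash)→1920, (B,merge)→4720, (A,merge)→5040, (A,nl_idx)→6400, (B,hash)→7360, (B,nl)→32080 …(+1); best=1920 via (A,hash)
  {AC}: card=240; try (A,nl_idx)→720, (C,nl_idx)→800, (C,hash)→880, (A,merge)→1120, (C,merge)→1140, (A,hash)→1240 …(+2); best=720 via (A,nl_idx)
  {BDE}: card=12000; try (B,merge)→6280, (B,hash)→8640, (D,hash)→12920, (B,nl)→49320, (D,merge)→88520, (D,nl)→1801520; best=6280 via (B,merge)
  {ABE}: card=48000; try (E,hash)→5840, (A,hash)→8640, (E,merge)→43940, (A,merge)→86160, (A,nl_idx)→91520, (E,nl)→193920 …(+1); best=5840 via (E,hash)
  {ABC}: card=9600; try (C,hash)→5840, (B,merge)→6880, (B,hash)→8160, (C,nl_idx)→30720, (C,merge)→43940, (B,nl)→96720 …(+1); best=5840 via (C,hash)
  {ABDE}: card=96000; try (A,hash)→19400, (D,hash)→59240, (A,nl_idx)→186280, (A,merge)→186920, (D,merge)→824840, (A,nl)→966280 …(+1); best=19400 via (A,hash)
  {ABCE}: card=144000; try (E,hash)→16160, (C,hash)→54560, (E,merge)→150260, (C,nl_idx)→437840, (E,nl)→581840, (C,merge)→822260 …(+1); best=16160 via (E,hash)
  {ABCDE}: card=288000; try (C,hash)→116120, (D,hash)→165560, (C,nl_idx)→883400, (C,merge)→1747820, (D,merge)→2755160, (C,nl)→5779400 …(+1); best=116120 via (C,hash)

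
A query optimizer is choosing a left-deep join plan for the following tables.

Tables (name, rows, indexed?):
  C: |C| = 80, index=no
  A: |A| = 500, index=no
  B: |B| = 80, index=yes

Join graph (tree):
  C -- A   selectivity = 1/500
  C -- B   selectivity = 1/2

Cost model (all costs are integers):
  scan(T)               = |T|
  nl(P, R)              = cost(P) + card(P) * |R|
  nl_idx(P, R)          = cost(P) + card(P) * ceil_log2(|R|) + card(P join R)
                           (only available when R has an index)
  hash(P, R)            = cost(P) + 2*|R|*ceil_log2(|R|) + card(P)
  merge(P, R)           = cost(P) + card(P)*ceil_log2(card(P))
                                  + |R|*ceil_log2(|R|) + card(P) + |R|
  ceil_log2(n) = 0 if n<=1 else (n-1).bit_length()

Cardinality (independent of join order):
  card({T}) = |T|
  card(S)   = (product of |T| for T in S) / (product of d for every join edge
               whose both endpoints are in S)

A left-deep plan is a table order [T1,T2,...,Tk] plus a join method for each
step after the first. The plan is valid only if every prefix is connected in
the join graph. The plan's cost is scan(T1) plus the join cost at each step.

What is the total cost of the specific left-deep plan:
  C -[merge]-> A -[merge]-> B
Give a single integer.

7000

step 1: scan C: cost=80, card=80
step 2: join A via merge
    card(P join A) = 80*500/(500) = 80
    cost = 80 + 80*7 + 500*9 + 80 + 500 = 5720
step 3: join B via merge
    card(P join B) = 80*80/(2) = 3200
    cost = 5720 + 80*7 + 80*7 + 80 + 80 = 7000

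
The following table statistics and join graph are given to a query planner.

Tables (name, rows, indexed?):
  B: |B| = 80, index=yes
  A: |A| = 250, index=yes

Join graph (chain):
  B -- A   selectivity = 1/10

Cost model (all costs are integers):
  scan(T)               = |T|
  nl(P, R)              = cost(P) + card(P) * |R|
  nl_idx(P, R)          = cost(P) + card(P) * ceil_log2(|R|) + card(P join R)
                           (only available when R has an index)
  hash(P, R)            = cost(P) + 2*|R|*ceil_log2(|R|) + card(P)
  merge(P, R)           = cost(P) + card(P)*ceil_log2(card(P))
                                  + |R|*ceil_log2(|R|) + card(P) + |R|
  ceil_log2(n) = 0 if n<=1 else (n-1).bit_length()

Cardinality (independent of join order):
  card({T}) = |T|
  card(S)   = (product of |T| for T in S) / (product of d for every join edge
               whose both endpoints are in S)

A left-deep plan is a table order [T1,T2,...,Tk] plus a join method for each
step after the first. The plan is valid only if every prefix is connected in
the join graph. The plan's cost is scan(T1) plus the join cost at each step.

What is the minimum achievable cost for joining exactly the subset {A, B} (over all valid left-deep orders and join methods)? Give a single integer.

Selinger DP over subsets of {A,B}:
  {B}: scan cost=80, card=80
  {A}: scan cost=250, card=250
  {AB}: card=2000; try (B,hash)→1620, (A,nl_idx)→2720, (A,merge)→2970, (B,merge)→3140, (B,nl_idx)→4000, (A,hash)→4160 …(+2); best=1620 via (B,hash)

1620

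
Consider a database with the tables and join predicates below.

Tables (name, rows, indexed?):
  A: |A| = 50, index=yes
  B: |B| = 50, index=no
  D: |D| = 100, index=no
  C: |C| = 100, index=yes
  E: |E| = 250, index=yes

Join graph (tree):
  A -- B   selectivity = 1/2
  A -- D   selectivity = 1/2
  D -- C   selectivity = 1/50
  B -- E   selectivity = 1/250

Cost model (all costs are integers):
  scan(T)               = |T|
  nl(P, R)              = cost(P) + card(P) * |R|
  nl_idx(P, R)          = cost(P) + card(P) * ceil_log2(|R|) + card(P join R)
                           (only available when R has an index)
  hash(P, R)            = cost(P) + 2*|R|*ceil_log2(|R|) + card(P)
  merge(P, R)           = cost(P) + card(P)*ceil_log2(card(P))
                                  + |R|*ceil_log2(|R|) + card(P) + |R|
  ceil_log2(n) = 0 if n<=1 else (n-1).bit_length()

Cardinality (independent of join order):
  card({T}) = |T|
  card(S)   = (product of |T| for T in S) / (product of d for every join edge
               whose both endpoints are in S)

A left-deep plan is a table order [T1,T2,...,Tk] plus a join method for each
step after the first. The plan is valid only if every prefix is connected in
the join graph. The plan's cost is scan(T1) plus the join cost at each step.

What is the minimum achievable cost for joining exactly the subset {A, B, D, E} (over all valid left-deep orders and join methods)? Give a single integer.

3800

Selinger DP over subsets of {A,B,D,E}:
  {A}: scan cost=50, card=50
  {B}: scan cost=50, card=50
  {D}: scan cost=100, card=100
  {E}: scan cost=250, card=250
  {AB}: card=1250; try (B,hash)→700, (A,hash)→700, (B,merge)→750, (A,merge)→750, (A,nl_idx)→1600, (B,nl)→2550 …(+1); best=700 via (B,hash)
  {AD}: card=2500; try (A,hash)→800, (D,merge)→1200, (A,merge)→1250, (D,hash)→1500, (A,nl_idx)→3200, (D,nl)→5050 …(+1); best=800 via (A,hash)
  {BE}: card=50; try (E,nl_idx)→500, (B,hash)→1100, (E,merge)→2650, (B,merge)→2850, (E,hash)→4100, (E,nl)→12550 …(+1); best=500 via (E,nl_idx)
  {ABD}: card=62500; try (D,hash)→3350, (B,hash)→3900, (D,merge)→16500, (B,merge)→33650, (D,nl)→125700, (B,nl)→125800; best=3350 via (D,hash)
  {ABE}: card=1250; try (A,hash)→1150, (A,merge)→1200, (A,nl_idx)→2050, (A,nl)→3000, (E,hash)→5950, (E,nl_idx)→11950 …(+2); best=1150 via (A,hash)
  {ABDE}: card=62500; try (D,hash)→3800, (D,merge)→16950, (E,hash)→69850, (D,nl)→126150, (E,nl_idx)→565850, (E,merge)→1068100 …(+1); best=3800 via (D,hash)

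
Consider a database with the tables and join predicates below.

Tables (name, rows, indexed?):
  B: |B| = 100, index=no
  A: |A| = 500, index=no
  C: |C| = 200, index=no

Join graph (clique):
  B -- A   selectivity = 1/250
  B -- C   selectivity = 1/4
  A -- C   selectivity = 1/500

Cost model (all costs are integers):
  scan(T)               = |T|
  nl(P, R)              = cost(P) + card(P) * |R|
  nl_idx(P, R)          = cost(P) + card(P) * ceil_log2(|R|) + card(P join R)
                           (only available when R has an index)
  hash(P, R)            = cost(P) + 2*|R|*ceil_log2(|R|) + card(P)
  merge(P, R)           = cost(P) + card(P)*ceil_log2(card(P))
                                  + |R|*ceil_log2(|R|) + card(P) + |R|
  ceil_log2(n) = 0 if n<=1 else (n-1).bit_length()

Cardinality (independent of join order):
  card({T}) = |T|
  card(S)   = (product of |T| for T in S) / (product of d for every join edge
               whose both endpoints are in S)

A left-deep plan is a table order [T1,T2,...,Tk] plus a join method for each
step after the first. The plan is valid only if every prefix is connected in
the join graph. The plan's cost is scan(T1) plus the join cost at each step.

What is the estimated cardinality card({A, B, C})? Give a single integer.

20

Tables in S: A(500), B(100), C(200)
Edges inside S: B-A(d=250), B-C(d=4), A-C(d=500)
numerator = 500 * 100 * 200 = 10000000
denominator = 250 * 4 * 500 = 500000
card(S) = 10000000 / 500000 = 20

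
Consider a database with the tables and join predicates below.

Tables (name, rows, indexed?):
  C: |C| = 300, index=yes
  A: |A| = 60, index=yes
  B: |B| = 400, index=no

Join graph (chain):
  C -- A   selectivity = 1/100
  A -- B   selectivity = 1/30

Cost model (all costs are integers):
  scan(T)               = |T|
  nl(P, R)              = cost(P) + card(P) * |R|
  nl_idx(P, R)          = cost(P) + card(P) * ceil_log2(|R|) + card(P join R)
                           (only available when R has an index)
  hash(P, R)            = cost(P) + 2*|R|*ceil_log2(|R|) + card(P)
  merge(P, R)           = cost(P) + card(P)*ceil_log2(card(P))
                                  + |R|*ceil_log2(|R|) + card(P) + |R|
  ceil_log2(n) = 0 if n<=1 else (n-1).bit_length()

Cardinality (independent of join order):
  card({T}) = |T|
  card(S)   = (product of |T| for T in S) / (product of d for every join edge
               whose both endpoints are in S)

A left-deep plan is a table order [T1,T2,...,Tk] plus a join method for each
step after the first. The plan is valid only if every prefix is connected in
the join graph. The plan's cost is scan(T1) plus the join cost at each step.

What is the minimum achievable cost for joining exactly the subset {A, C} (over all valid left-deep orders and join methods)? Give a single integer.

780

Selinger DP over subsets of {A,C}:
  {C}: scan cost=300, card=300
  {A}: scan cost=60, card=60
  {AC}: card=180; try (C,nl_idx)→780, (A,hash)→1320, (A,nl_idx)→2280, (C,merge)→3480, (A,merge)→3720, (C,hash)→5520 …(+2); best=780 via (C,nl_idx)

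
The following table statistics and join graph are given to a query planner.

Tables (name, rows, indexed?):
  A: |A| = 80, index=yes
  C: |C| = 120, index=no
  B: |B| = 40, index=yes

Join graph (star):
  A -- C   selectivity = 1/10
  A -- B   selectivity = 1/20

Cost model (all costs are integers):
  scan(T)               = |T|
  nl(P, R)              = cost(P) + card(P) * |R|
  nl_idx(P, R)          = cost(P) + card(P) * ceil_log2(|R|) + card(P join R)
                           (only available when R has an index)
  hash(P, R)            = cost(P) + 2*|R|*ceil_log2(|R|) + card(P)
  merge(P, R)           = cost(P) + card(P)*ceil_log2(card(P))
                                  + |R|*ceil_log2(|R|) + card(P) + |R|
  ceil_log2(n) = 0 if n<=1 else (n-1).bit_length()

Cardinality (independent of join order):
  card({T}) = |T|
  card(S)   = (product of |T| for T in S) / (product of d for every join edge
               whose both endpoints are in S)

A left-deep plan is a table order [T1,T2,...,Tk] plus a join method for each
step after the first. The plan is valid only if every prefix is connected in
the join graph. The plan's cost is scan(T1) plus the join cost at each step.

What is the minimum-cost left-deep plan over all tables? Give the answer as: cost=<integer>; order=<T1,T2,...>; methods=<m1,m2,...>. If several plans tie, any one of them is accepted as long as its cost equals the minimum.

cost=2320; order=B,A,C; methods=nl_idx,hash

Selinger DP (subsets sized 1..n):
  {A}: scan cost=80, card=80
  {C}: scan cost=120, card=120
  {B}: scan cost=40, card=40
  {AC}: card=960; try (A,hash)→1360, (C,merge)→1680, (A,merge)→1720, (C,hash)→1840, (A,nl_idx)→1920, (C,nl)→9680 …(+1); best=1360 via (A,hash)
  {AB}: card=160; try (A,nl_idx)→480, (B,hash)→640, (B,nl_idx)→720, (A,merge)→960, (B,merge)→1000, (A,hash)→1200 …(+2); best=480 via (A,nl_idx)
  {ABC}: card=1920; try (C,hash)→2320, (B,hash)→2800, (C,merge)→2880, (B,nl_idx)→9040, (B,merge)→12200, (C,nl)→19680 …(+1); best=2320 via (C,hash)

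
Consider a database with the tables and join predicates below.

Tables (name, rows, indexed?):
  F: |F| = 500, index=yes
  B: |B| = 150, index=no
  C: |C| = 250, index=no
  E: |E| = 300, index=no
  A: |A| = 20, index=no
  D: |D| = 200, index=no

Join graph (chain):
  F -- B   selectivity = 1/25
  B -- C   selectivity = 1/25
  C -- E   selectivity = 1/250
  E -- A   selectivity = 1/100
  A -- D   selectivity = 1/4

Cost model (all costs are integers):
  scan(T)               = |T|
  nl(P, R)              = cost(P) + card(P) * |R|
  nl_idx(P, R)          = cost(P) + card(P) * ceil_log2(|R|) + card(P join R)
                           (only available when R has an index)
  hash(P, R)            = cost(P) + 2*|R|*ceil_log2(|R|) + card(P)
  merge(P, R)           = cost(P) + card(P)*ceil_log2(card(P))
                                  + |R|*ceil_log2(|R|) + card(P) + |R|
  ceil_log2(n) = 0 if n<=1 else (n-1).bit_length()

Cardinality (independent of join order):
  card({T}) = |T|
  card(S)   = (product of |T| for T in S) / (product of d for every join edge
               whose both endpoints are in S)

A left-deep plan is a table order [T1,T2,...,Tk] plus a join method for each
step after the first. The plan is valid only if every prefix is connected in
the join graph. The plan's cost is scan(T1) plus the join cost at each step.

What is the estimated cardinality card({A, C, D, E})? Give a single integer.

Tables in S: A(20), C(250), D(200), E(300)
Edges inside S: C-E(d=250), E-A(d=100), A-D(d=4)
numerator = 20 * 250 * 200 * 300 = 300000000
denominator = 250 * 100 * 4 = 100000
card(S) = 300000000 / 100000 = 3000

3000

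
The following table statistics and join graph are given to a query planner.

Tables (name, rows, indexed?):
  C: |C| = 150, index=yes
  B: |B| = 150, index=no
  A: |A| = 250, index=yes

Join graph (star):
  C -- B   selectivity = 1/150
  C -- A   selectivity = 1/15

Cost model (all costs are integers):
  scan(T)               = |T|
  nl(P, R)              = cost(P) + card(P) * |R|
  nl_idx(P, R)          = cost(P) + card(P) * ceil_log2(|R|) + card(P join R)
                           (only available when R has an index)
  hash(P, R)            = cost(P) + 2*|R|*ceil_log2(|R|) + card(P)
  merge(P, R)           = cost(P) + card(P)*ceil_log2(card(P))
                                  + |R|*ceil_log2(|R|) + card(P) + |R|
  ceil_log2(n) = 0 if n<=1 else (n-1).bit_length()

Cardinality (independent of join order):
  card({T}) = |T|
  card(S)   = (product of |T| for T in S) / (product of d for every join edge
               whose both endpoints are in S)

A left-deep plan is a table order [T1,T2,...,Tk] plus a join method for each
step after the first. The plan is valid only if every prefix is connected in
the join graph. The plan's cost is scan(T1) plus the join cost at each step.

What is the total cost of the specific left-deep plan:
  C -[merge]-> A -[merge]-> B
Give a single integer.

step 1: scan C: cost=150, card=150
step 2: join A via merge
    card(P join A) = 150*250/(15) = 2500
    cost = 150 + 150*8 + 250*8 + 150 + 250 = 3750
step 3: join B via merge
    card(P join B) = 2500*150/(150) = 2500
    cost = 3750 + 2500*12 + 150*8 + 2500 + 150 = 37600

37600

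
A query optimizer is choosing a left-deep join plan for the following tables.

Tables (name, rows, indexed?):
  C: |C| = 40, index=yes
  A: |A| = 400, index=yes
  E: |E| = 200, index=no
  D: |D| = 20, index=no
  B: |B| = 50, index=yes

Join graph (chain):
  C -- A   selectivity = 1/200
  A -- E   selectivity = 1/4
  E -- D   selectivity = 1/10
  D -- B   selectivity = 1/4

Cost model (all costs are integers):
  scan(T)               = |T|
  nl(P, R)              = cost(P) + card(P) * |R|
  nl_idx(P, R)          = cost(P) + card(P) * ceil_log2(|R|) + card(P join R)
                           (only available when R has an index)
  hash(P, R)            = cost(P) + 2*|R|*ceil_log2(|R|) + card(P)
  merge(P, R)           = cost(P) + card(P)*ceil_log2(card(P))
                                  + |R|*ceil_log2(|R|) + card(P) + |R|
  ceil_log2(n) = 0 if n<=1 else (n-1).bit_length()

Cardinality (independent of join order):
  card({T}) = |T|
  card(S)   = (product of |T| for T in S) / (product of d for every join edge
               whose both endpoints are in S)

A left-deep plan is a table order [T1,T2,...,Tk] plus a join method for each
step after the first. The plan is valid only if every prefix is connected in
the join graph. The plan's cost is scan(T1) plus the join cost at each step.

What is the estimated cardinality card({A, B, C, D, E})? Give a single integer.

100000

Tables in S: A(400), B(50), C(40), D(20), E(200)
Edges inside S: C-A(d=200), A-E(d=4), E-D(d=10), D-B(d=4)
numerator = 400 * 50 * 40 * 20 * 200 = 3200000000
denominator = 200 * 4 * 10 * 4 = 32000
card(S) = 3200000000 / 32000 = 100000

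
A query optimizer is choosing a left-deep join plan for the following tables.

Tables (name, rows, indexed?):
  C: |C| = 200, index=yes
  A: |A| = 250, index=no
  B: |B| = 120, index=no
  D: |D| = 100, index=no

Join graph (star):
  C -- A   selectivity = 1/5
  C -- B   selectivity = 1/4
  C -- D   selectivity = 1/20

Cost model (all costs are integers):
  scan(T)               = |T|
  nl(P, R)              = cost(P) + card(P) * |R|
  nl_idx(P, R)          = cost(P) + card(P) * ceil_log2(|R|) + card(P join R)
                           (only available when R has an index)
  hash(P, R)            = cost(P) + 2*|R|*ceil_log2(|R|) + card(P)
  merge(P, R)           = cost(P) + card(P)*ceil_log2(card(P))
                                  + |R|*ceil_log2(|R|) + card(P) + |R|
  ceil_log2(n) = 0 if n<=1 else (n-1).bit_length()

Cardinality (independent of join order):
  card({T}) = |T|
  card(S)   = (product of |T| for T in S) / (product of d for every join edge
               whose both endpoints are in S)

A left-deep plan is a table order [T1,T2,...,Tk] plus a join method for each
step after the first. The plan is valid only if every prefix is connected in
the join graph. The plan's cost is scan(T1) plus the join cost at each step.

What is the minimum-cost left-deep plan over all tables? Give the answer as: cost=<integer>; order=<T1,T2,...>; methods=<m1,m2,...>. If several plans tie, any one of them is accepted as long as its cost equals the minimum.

cost=38480; order=C,D,B,A; methods=hash,hash,hash

Selinger DP (subsets sized 1..n):
  {C}: scan cost=200, card=200
  {A}: scan cost=250, card=250
  {B}: scan cost=120, card=120
  {D}: scan cost=100, card=100
  {AC}: card=10000; try (C,hash)→3700, (A,merge)→4250, (C,merge)→4300, (A,hash)→4400, (C,nl_idx)→12250, (A,nl)→50200 …(+1); best=3700 via (C,hash)
  {BC}: card=6000; try (B,hash)→2080, (C,merge)→2880, (B,merge)→2960, (C,hash)→3440, (C,nl_idx)→7080, (C,nl)→24120 …(+1); best=2080 via (B,hash)
  {CD}: card=1000; try (D,hash)→1800, (C,nl_idx)→1900, (C,merge)→2700, (D,merge)→2800, (C,hash)→3400, (C,nl)→20100 …(+1); best=1800 via (D,hash)
  {ABC}: card=300000; try (A,hash)→12080, (B,hash)→15380, (A,merge)→88330, (B,merge)→154660, (B,nl)→1203700, (A,nl)→1502080; best=12080 via (A,hash)
  {ACD}: card=50000; try (A,hash)→6800, (A,merge)→15050, (D,hash)→15100, (D,merge)→154500, (A,nl)→251800, (D,nl)→1003700; best=6800 via (A,hash)
  {BCD}: card=30000; try (B,hash)→4480, (D,hash)→9480, (B,merge)→13760, (D,merge)→86880, (B,nl)→121800, (D,nl)→602080; best=4480 via (B,hash)
  {ABCD}: card=1500000; try (A,hash)→38480, (B,hash)→58480, (D,hash)→313480, (A,merge)→486730, (B,merge)→857760, (B,nl)→6006800 …(+3); best=38480 via (A,hash)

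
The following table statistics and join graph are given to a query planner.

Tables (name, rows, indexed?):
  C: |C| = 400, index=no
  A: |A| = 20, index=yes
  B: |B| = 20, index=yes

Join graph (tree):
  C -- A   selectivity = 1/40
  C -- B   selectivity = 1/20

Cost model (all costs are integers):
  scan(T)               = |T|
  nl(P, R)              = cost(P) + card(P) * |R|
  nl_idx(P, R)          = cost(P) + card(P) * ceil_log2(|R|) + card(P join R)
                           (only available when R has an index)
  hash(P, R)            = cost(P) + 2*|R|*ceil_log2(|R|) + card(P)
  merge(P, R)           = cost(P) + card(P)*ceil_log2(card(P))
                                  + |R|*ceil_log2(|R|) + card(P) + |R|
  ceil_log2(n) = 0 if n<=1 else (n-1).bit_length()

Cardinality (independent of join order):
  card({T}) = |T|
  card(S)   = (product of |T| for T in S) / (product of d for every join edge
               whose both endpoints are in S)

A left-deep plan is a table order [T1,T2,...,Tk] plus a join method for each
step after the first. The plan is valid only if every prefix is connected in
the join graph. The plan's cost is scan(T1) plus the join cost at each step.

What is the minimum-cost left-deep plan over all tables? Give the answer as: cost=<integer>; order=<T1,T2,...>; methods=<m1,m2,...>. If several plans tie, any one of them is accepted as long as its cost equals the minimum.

Selinger DP (subsets sized 1..n):
  {C}: scan cost=400, card=400
  {A}: scan cost=20, card=20
  {B}: scan cost=20, card=20
  {AC}: card=200; try (A,hash)→1000, (A,nl_idx)→2600, (C,merge)→4140, (A,merge)→4520, (C,hash)→7240, (C,nl)→8020 …(+1); best=1000 via (A,hash)
  {BC}: card=400; try (B,hash)→1000, (B,nl_idx)→2800, (C,merge)→4140, (B,merge)→4520, (C,hash)→7240, (C,nl)→8020 …(+1); best=1000 via (B,hash)
  {ABC}: card=200; try (B,hash)→1400, (A,hash)→1600, (B,nl_idx)→2200, (B,merge)→2920, (A,nl_idx)→3200, (B,nl)→5000 …(+2); best=1400 via (B,hash)

cost=1400; order=C,A,B; methods=hash,hash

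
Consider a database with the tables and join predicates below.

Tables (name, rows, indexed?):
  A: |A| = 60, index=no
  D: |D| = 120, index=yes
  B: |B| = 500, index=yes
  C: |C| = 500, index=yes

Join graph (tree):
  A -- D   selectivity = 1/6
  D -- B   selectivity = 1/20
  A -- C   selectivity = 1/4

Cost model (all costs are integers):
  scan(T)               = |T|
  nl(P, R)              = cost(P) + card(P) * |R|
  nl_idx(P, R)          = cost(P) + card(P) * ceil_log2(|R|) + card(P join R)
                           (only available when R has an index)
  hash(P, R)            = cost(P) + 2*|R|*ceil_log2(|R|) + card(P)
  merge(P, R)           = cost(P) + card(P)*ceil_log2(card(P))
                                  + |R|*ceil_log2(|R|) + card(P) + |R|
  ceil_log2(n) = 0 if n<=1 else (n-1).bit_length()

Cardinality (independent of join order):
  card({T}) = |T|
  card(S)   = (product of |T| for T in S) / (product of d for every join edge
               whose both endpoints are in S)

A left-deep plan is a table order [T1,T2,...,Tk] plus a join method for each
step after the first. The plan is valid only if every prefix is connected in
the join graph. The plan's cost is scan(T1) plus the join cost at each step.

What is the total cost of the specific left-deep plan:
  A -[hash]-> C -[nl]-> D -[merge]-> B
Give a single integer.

step 1: scan A: cost=60, card=60
step 2: join C via hash
    card(P join C) = 60*500/(4) = 7500
    cost = 60 + 2*500*9 + 60 = 9120
step 3: join D via nl
    card(P join D) = 7500*120/(6) = 150000
    cost = 9120 + 7500*120 = 909120
step 4: join B via merge
    card(P join B) = 150000*500/(20) = 3750000
    cost = 909120 + 150000*18 + 500*9 + 150000 + 500 = 3764120

3764120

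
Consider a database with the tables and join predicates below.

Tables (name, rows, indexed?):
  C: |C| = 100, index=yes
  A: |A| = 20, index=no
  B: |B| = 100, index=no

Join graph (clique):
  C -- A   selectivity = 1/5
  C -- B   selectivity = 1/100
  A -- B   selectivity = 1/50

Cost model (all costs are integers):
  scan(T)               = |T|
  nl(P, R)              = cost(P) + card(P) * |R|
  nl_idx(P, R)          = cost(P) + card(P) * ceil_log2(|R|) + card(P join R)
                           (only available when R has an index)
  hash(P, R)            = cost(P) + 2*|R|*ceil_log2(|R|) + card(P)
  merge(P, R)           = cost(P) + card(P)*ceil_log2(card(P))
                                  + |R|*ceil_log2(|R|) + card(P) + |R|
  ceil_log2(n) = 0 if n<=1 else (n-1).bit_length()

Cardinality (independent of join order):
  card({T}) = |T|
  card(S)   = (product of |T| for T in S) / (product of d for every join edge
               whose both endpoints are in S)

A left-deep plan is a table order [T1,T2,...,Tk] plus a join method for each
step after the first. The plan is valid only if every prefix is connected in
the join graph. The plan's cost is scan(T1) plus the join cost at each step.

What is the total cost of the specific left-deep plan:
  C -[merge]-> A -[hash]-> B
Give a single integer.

2820

step 1: scan C: cost=100, card=100
step 2: join A via merge
    card(P join A) = 100*20/(5) = 400
    cost = 100 + 100*7 + 20*5 + 100 + 20 = 1020
step 3: join B via hash
    card(P join B) = 400*100/(100*50) = 8
    cost = 1020 + 2*100*7 + 400 = 2820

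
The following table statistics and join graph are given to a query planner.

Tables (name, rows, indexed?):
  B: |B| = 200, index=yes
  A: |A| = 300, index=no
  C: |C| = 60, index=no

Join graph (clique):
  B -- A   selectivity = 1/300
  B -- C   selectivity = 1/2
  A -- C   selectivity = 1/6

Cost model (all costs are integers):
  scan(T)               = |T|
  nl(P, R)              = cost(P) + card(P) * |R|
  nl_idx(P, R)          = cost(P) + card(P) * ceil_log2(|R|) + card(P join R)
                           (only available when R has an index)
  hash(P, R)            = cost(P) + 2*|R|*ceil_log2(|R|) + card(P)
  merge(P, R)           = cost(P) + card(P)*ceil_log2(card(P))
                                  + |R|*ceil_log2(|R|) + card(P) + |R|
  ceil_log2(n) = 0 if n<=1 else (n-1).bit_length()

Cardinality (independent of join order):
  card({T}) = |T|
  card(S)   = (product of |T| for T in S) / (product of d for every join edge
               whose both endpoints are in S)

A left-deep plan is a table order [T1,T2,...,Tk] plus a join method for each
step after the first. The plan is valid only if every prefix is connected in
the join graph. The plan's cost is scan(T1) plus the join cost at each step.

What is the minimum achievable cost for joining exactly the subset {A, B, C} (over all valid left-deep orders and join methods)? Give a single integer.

Selinger DP over subsets of {A,B,C}:
  {B}: scan cost=200, card=200
  {A}: scan cost=300, card=300
  {C}: scan cost=60, card=60
  {AB}: card=200; try (B,nl_idx)→2900, (B,hash)→3800, (A,merge)→5000, (B,merge)→5100, (A,hash)→5800, (A,nl)→60200 …(+1); best=2900 via (B,nl_idx)
  {BC}: card=6000; try (C,hash)→1120, (B,merge)→2280, (C,merge)→2420, (B,hash)→3320, (B,nl_idx)→6540, (B,nl)→12060 …(+1); best=1120 via (C,hash)
  {AC}: card=3000; try (C,hash)→1320, (A,merge)→3480, (C,merge)→3720, (A,hash)→5520, (A,nl)→18060, (C,nl)→18300; best=1320 via (C,hash)
  {ABC}: card=1000; try (C,hash)→3820, (C,merge)→5120, (B,hash)→7520, (A,hash)→12520, (C,nl)→14900, (B,nl_idx)→26320 …(+4); best=3820 via (C,hash)

3820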